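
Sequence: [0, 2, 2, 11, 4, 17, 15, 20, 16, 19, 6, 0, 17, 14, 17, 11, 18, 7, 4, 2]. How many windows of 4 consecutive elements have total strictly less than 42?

7

(0, 2, 2, 11) → sum 15  < 42 ✓
(2, 2, 11, 4) → sum 19  < 42 ✓
(2, 11, 4, 17) → sum 34  < 42 ✓
(11, 4, 17, 15) → sum 47
(4, 17, 15, 20) → sum 56
(17, 15, 20, 16) → sum 68
(15, 20, 16, 19) → sum 70
(20, 16, 19, 6) → sum 61
(16, 19, 6, 0) → sum 41  < 42 ✓
(19, 6, 0, 17) → sum 42
(6, 0, 17, 14) → sum 37  < 42 ✓
(0, 17, 14, 17) → sum 48
(17, 14, 17, 11) → sum 59
(14, 17, 11, 18) → sum 60
(17, 11, 18, 7) → sum 53
(11, 18, 7, 4) → sum 40  < 42 ✓
(18, 7, 4, 2) → sum 31  < 42 ✓
7 windows satisfy the condition.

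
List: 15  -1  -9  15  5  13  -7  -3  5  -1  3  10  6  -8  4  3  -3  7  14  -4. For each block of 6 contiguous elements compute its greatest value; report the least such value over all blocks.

Window maxs for each of the 15 positions:
[15, -1, -9, 15, 5, 13] → max 15
[-1, -9, 15, 5, 13, -7] → max 15
[-9, 15, 5, 13, -7, -3] → max 15
[15, 5, 13, -7, -3, 5] → max 15
[5, 13, -7, -3, 5, -1] → max 13
[13, -7, -3, 5, -1, 3] → max 13
[-7, -3, 5, -1, 3, 10] → max 10
[-3, 5, -1, 3, 10, 6] → max 10
[5, -1, 3, 10, 6, -8] → max 10
[-1, 3, 10, 6, -8, 4] → max 10
[3, 10, 6, -8, 4, 3] → max 10
[10, 6, -8, 4, 3, -3] → max 10
[6, -8, 4, 3, -3, 7] → max 7
[-8, 4, 3, -3, 7, 14] → max 14
[4, 3, -3, 7, 14, -4] → max 14
Least of these is 7.

7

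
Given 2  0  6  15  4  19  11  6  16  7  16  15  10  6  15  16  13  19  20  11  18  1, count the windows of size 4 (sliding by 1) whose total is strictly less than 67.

2 0 6 15 → sum 23  < 67 ✓
0 6 15 4 → sum 25  < 67 ✓
6 15 4 19 → sum 44  < 67 ✓
15 4 19 11 → sum 49  < 67 ✓
4 19 11 6 → sum 40  < 67 ✓
19 11 6 16 → sum 52  < 67 ✓
11 6 16 7 → sum 40  < 67 ✓
6 16 7 16 → sum 45  < 67 ✓
16 7 16 15 → sum 54  < 67 ✓
7 16 15 10 → sum 48  < 67 ✓
16 15 10 6 → sum 47  < 67 ✓
15 10 6 15 → sum 46  < 67 ✓
10 6 15 16 → sum 47  < 67 ✓
6 15 16 13 → sum 50  < 67 ✓
15 16 13 19 → sum 63  < 67 ✓
16 13 19 20 → sum 68
13 19 20 11 → sum 63  < 67 ✓
19 20 11 18 → sum 68
20 11 18 1 → sum 50  < 67 ✓
17 windows satisfy the condition.

17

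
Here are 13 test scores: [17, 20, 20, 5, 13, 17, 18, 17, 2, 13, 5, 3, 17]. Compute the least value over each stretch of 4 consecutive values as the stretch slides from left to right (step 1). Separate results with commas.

17 20 20 5 → min 5
20 20 5 13 → min 5
20 5 13 17 → min 5
5 13 17 18 → min 5
13 17 18 17 → min 13
17 18 17 2 → min 2
18 17 2 13 → min 2
17 2 13 5 → min 2
2 13 5 3 → min 2
13 5 3 17 → min 3

5, 5, 5, 5, 13, 2, 2, 2, 2, 3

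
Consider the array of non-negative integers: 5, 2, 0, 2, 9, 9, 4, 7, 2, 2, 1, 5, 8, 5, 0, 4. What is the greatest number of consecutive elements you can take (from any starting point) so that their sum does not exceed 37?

[5] sum 5 len 1
[5, 2] sum 7 len 2
[5, 2, 0] sum 7 len 3
[5, 2, 0, 2] sum 9 len 4
[5, 2, 0, 2, 9] sum 18 len 5
[5, 2, 0, 2, 9, 9] sum 27 len 6
[5, 2, 0, 2, 9, 9, 4] sum 31 len 7
[2, 0, 2, 9, 9, 4, 7] sum 33 len 7
[2, 0, 2, 9, 9, 4, 7, 2] sum 35 len 8
[2, 0, 2, 9, 9, 4, 7, 2, 2] sum 37 len 9
[0, 2, 9, 9, 4, 7, 2, 2, 1] sum 36 len 9
[9, 4, 7, 2, 2, 1, 5] sum 30 len 7
[4, 7, 2, 2, 1, 5, 8] sum 29 len 7
[4, 7, 2, 2, 1, 5, 8, 5] sum 34 len 8
[4, 7, 2, 2, 1, 5, 8, 5, 0] sum 34 len 9
[7, 2, 2, 1, 5, 8, 5, 0, 4] sum 34 len 9
Longest length seen: 9.

9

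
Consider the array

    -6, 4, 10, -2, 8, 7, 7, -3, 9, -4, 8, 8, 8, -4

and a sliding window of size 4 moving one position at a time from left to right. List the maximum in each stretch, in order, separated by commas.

[-6, 4, 10, -2] → max 10
[4, 10, -2, 8] → max 10
[10, -2, 8, 7] → max 10
[-2, 8, 7, 7] → max 8
[8, 7, 7, -3] → max 8
[7, 7, -3, 9] → max 9
[7, -3, 9, -4] → max 9
[-3, 9, -4, 8] → max 9
[9, -4, 8, 8] → max 9
[-4, 8, 8, 8] → max 8
[8, 8, 8, -4] → max 8

10, 10, 10, 8, 8, 9, 9, 9, 9, 8, 8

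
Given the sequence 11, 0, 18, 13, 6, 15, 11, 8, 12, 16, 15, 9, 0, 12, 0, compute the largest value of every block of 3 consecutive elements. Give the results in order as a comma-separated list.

18, 18, 18, 15, 15, 15, 12, 16, 16, 16, 15, 12, 12

11 0 18 → max 18
0 18 13 → max 18
18 13 6 → max 18
13 6 15 → max 15
6 15 11 → max 15
15 11 8 → max 15
11 8 12 → max 12
8 12 16 → max 16
12 16 15 → max 16
16 15 9 → max 16
15 9 0 → max 15
9 0 12 → max 12
0 12 0 → max 12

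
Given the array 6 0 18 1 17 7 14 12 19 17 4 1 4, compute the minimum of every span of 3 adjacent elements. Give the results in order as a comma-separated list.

0, 0, 1, 1, 7, 7, 12, 12, 4, 1, 1

6 0 18 → min 0
0 18 1 → min 0
18 1 17 → min 1
1 17 7 → min 1
17 7 14 → min 7
7 14 12 → min 7
14 12 19 → min 12
12 19 17 → min 12
19 17 4 → min 4
17 4 1 → min 1
4 1 4 → min 1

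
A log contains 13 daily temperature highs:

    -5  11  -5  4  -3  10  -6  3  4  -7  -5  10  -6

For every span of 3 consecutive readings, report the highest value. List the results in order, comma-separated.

[-5, 11, -5] → max 11
[11, -5, 4] → max 11
[-5, 4, -3] → max 4
[4, -3, 10] → max 10
[-3, 10, -6] → max 10
[10, -6, 3] → max 10
[-6, 3, 4] → max 4
[3, 4, -7] → max 4
[4, -7, -5] → max 4
[-7, -5, 10] → max 10
[-5, 10, -6] → max 10

11, 11, 4, 10, 10, 10, 4, 4, 4, 10, 10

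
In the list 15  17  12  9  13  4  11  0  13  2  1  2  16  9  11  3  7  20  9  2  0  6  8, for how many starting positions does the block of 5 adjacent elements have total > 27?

[15, 17, 12, 9, 13] → sum 66  > 27 ✓
[17, 12, 9, 13, 4] → sum 55  > 27 ✓
[12, 9, 13, 4, 11] → sum 49  > 27 ✓
[9, 13, 4, 11, 0] → sum 37  > 27 ✓
[13, 4, 11, 0, 13] → sum 41  > 27 ✓
[4, 11, 0, 13, 2] → sum 30  > 27 ✓
[11, 0, 13, 2, 1] → sum 27
[0, 13, 2, 1, 2] → sum 18
[13, 2, 1, 2, 16] → sum 34  > 27 ✓
[2, 1, 2, 16, 9] → sum 30  > 27 ✓
[1, 2, 16, 9, 11] → sum 39  > 27 ✓
[2, 16, 9, 11, 3] → sum 41  > 27 ✓
[16, 9, 11, 3, 7] → sum 46  > 27 ✓
[9, 11, 3, 7, 20] → sum 50  > 27 ✓
[11, 3, 7, 20, 9] → sum 50  > 27 ✓
[3, 7, 20, 9, 2] → sum 41  > 27 ✓
[7, 20, 9, 2, 0] → sum 38  > 27 ✓
[20, 9, 2, 0, 6] → sum 37  > 27 ✓
[9, 2, 0, 6, 8] → sum 25
16 windows satisfy the condition.

16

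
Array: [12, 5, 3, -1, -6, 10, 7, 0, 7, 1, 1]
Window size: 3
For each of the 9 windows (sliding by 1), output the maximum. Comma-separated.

12, 5, 3, 10, 10, 10, 7, 7, 7

Sliding a size-3 window across the 11 values:
[12, 5, 3] → max 12
[5, 3, -1] → max 5
[3, -1, -6] → max 3
[-1, -6, 10] → max 10
[-6, 10, 7] → max 10
[10, 7, 0] → max 10
[7, 0, 7] → max 7
[0, 7, 1] → max 7
[7, 1, 1] → max 7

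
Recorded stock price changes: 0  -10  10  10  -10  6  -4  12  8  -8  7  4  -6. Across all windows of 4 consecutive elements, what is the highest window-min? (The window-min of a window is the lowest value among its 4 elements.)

-4

(0, -10, 10, 10) → min -10
(-10, 10, 10, -10) → min -10
(10, 10, -10, 6) → min -10
(10, -10, 6, -4) → min -10
(-10, 6, -4, 12) → min -10
(6, -4, 12, 8) → min -4
(-4, 12, 8, -8) → min -8
(12, 8, -8, 7) → min -8
(8, -8, 7, 4) → min -8
(-8, 7, 4, -6) → min -8
Highest of these is -4.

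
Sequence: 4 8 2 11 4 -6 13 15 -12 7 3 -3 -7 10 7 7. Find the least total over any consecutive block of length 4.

[4, 8, 2, 11] → sum 25
[8, 2, 11, 4] → sum 25
[2, 11, 4, -6] → sum 11
[11, 4, -6, 13] → sum 22
[4, -6, 13, 15] → sum 26
[-6, 13, 15, -12] → sum 10
[13, 15, -12, 7] → sum 23
[15, -12, 7, 3] → sum 13
[-12, 7, 3, -3] → sum -5
[7, 3, -3, -7] → sum 0
[3, -3, -7, 10] → sum 3
[-3, -7, 10, 7] → sum 7
[-7, 10, 7, 7] → sum 17
Least of these is -5.

-5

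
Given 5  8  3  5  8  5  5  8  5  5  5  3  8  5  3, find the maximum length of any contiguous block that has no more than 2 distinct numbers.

8

add 5: window [5] (1 distinct), len 1
add 8: window [5, 8] (2 distinct), len 2
add 3: window [8, 3] (2 distinct), len 2
add 5: window [3, 5] (2 distinct), len 2
add 8: window [5, 8] (2 distinct), len 2
add 5: window [5, 8, 5] (2 distinct), len 3
add 5: window [5, 8, 5, 5] (2 distinct), len 4
add 8: window [5, 8, 5, 5, 8] (2 distinct), len 5
add 5: window [5, 8, 5, 5, 8, 5] (2 distinct), len 6
add 5: window [5, 8, 5, 5, 8, 5, 5] (2 distinct), len 7
add 5: window [5, 8, 5, 5, 8, 5, 5, 5] (2 distinct), len 8
add 3: window [5, 5, 5, 3] (2 distinct), len 4
add 8: window [3, 8] (2 distinct), len 2
add 5: window [8, 5] (2 distinct), len 2
add 3: window [5, 3] (2 distinct), len 2
Longest length with ≤2 distinct: 8.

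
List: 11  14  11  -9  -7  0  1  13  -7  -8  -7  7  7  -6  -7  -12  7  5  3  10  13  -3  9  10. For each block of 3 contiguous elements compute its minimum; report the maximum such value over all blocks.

Each size-3 window and its min:
11 14 11 → min 11
14 11 -9 → min -9
11 -9 -7 → min -9
-9 -7 0 → min -9
-7 0 1 → min -7
0 1 13 → min 0
1 13 -7 → min -7
13 -7 -8 → min -8
-7 -8 -7 → min -8
-8 -7 7 → min -8
-7 7 7 → min -7
7 7 -6 → min -6
7 -6 -7 → min -7
-6 -7 -12 → min -12
-7 -12 7 → min -12
-12 7 5 → min -12
7 5 3 → min 3
5 3 10 → min 3
3 10 13 → min 3
10 13 -3 → min -3
13 -3 9 → min -3
-3 9 10 → min -3
Maximum of these is 11.

11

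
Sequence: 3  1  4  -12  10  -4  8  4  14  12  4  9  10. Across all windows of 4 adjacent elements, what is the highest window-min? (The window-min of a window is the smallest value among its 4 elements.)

4

[3, 1, 4, -12] → min -12
[1, 4, -12, 10] → min -12
[4, -12, 10, -4] → min -12
[-12, 10, -4, 8] → min -12
[10, -4, 8, 4] → min -4
[-4, 8, 4, 14] → min -4
[8, 4, 14, 12] → min 4
[4, 14, 12, 4] → min 4
[14, 12, 4, 9] → min 4
[12, 4, 9, 10] → min 4
Highest of these is 4.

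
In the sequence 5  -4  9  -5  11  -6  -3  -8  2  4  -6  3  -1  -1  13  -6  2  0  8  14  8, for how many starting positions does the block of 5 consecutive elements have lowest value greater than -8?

(5, -4, 9, -5, 11) → min -5  > -8 ✓
(-4, 9, -5, 11, -6) → min -6  > -8 ✓
(9, -5, 11, -6, -3) → min -6  > -8 ✓
(-5, 11, -6, -3, -8) → min -8
(11, -6, -3, -8, 2) → min -8
(-6, -3, -8, 2, 4) → min -8
(-3, -8, 2, 4, -6) → min -8
(-8, 2, 4, -6, 3) → min -8
(2, 4, -6, 3, -1) → min -6  > -8 ✓
(4, -6, 3, -1, -1) → min -6  > -8 ✓
(-6, 3, -1, -1, 13) → min -6  > -8 ✓
(3, -1, -1, 13, -6) → min -6  > -8 ✓
(-1, -1, 13, -6, 2) → min -6  > -8 ✓
(-1, 13, -6, 2, 0) → min -6  > -8 ✓
(13, -6, 2, 0, 8) → min -6  > -8 ✓
(-6, 2, 0, 8, 14) → min -6  > -8 ✓
(2, 0, 8, 14, 8) → min 0  > -8 ✓
12 windows satisfy the condition.

12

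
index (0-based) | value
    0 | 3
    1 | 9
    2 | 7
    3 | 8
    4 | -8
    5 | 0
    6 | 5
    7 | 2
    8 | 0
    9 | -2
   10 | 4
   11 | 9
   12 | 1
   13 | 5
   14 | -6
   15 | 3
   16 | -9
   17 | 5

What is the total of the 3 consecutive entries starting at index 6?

7

Elements at indices 6..8: 5, 2, 0
sum(5, 2, 0) = 7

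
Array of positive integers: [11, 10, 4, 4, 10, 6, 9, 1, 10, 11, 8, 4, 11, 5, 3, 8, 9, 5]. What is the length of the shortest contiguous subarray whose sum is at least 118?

add 11: running sum 11 < 118
add 10: running sum 21 < 118
add 4: running sum 25 < 118
add 4: running sum 29 < 118
add 10: running sum 39 < 118
add 6: running sum 45 < 118
add 9: running sum 54 < 118
add 1: running sum 55 < 118
add 10: running sum 65 < 118
add 11: running sum 76 < 118
add 8: running sum 84 < 118
add 4: running sum 88 < 118
add 11: running sum 99 < 118
add 5: running sum 104 < 118
add 3: running sum 107 < 118
add 8: running sum 115 < 118
add 9: shortest ending here [11, 10, 4, 4, 10, 6, 9, 1, 10, 11, 8, 4, 11, 5, 3, 8, 9] sum 124, len 17
add 5: shortest ending here [10, 4, 4, 10, 6, 9, 1, 10, 11, 8, 4, 11, 5, 3, 8, 9, 5] sum 118, len 17
Shortest qualifying length: 17.

17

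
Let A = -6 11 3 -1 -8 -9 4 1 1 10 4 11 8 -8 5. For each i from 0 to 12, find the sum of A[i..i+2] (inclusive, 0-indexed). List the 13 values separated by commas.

8, 13, -6, -18, -13, -4, 6, 12, 15, 25, 23, 11, 5

(-6, 11, 3) → sum 8
(11, 3, -1) → sum 13
(3, -1, -8) → sum -6
(-1, -8, -9) → sum -18
(-8, -9, 4) → sum -13
(-9, 4, 1) → sum -4
(4, 1, 1) → sum 6
(1, 1, 10) → sum 12
(1, 10, 4) → sum 15
(10, 4, 11) → sum 25
(4, 11, 8) → sum 23
(11, 8, -8) → sum 11
(8, -8, 5) → sum 5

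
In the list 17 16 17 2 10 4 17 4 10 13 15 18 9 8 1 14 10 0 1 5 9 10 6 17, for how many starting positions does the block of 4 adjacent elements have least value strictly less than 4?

12

17 16 17 2 → min 2  < 4 ✓
16 17 2 10 → min 2  < 4 ✓
17 2 10 4 → min 2  < 4 ✓
2 10 4 17 → min 2  < 4 ✓
10 4 17 4 → min 4
4 17 4 10 → min 4
17 4 10 13 → min 4
4 10 13 15 → min 4
10 13 15 18 → min 10
13 15 18 9 → min 9
15 18 9 8 → min 8
18 9 8 1 → min 1  < 4 ✓
9 8 1 14 → min 1  < 4 ✓
8 1 14 10 → min 1  < 4 ✓
1 14 10 0 → min 0  < 4 ✓
14 10 0 1 → min 0  < 4 ✓
10 0 1 5 → min 0  < 4 ✓
0 1 5 9 → min 0  < 4 ✓
1 5 9 10 → min 1  < 4 ✓
5 9 10 6 → min 5
9 10 6 17 → min 6
12 windows satisfy the condition.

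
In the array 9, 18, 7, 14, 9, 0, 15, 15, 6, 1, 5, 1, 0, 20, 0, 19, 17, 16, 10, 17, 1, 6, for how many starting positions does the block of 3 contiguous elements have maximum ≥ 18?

(9, 18, 7) → max 18  ≥ 18 ✓
(18, 7, 14) → max 18  ≥ 18 ✓
(7, 14, 9) → max 14
(14, 9, 0) → max 14
(9, 0, 15) → max 15
(0, 15, 15) → max 15
(15, 15, 6) → max 15
(15, 6, 1) → max 15
(6, 1, 5) → max 6
(1, 5, 1) → max 5
(5, 1, 0) → max 5
(1, 0, 20) → max 20  ≥ 18 ✓
(0, 20, 0) → max 20  ≥ 18 ✓
(20, 0, 19) → max 20  ≥ 18 ✓
(0, 19, 17) → max 19  ≥ 18 ✓
(19, 17, 16) → max 19  ≥ 18 ✓
(17, 16, 10) → max 17
(16, 10, 17) → max 17
(10, 17, 1) → max 17
(17, 1, 6) → max 17
7 windows satisfy the condition.

7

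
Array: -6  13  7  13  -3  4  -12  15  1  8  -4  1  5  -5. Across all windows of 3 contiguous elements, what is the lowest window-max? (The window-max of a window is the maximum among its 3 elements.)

4

(-6, 13, 7) → max 13
(13, 7, 13) → max 13
(7, 13, -3) → max 13
(13, -3, 4) → max 13
(-3, 4, -12) → max 4
(4, -12, 15) → max 15
(-12, 15, 1) → max 15
(15, 1, 8) → max 15
(1, 8, -4) → max 8
(8, -4, 1) → max 8
(-4, 1, 5) → max 5
(1, 5, -5) → max 5
Lowest of these is 4.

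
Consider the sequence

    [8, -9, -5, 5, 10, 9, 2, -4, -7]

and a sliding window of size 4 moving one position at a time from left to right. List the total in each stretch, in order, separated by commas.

8 -9 -5 5 → sum -1
-9 -5 5 10 → sum 1
-5 5 10 9 → sum 19
5 10 9 2 → sum 26
10 9 2 -4 → sum 17
9 2 -4 -7 → sum 0

-1, 1, 19, 26, 17, 0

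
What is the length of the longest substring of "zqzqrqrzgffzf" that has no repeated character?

add z: [z] len 1
add q: [z, q] len 2
add z (repeat z, move left end past it): [q, z] len 2
add q (repeat q, move left end past it): [z, q] len 2
add r: [z, q, r] len 3
add q (repeat q, move left end past it): [r, q] len 2
add r (repeat r, move left end past it): [q, r] len 2
add z: [q, r, z] len 3
add g: [q, r, z, g] len 4
add f: [q, r, z, g, f] len 5
add f (repeat f, move left end past it): [f] len 1
add z: [f, z] len 2
add f (repeat f, move left end past it): [z, f] len 2
Longest all-distinct length: 5.

5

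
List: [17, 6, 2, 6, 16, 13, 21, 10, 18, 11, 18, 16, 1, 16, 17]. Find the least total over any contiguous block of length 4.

17 6 2 6 → sum 31
6 2 6 16 → sum 30
2 6 16 13 → sum 37
6 16 13 21 → sum 56
16 13 21 10 → sum 60
13 21 10 18 → sum 62
21 10 18 11 → sum 60
10 18 11 18 → sum 57
18 11 18 16 → sum 63
11 18 16 1 → sum 46
18 16 1 16 → sum 51
16 1 16 17 → sum 50
Least of these is 30.

30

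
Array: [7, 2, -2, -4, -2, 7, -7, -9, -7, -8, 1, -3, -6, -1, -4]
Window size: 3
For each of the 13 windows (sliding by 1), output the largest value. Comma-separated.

7, 2, -2, 7, 7, 7, -7, -7, 1, 1, 1, -1, -1

Sliding a size-3 window across the 15 values:
(7, 2, -2) → max 7
(2, -2, -4) → max 2
(-2, -4, -2) → max -2
(-4, -2, 7) → max 7
(-2, 7, -7) → max 7
(7, -7, -9) → max 7
(-7, -9, -7) → max -7
(-9, -7, -8) → max -7
(-7, -8, 1) → max 1
(-8, 1, -3) → max 1
(1, -3, -6) → max 1
(-3, -6, -1) → max -1
(-6, -1, -4) → max -1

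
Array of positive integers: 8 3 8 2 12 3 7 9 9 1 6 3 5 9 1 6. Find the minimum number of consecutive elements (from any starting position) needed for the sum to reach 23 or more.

add 8: running sum 8 < 23
add 3: running sum 11 < 23
add 8: running sum 19 < 23
add 2: running sum 21 < 23
add 12: shortest ending here [3, 8, 2, 12] sum 25, len 4
add 3: shortest ending here [8, 2, 12, 3] sum 25, len 4
add 7: shortest ending here [2, 12, 3, 7] sum 24, len 4
add 9: shortest ending here [12, 3, 7, 9] sum 31, len 4
add 9: shortest ending here [7, 9, 9] sum 25, len 3
add 1: shortest ending here [7, 9, 9, 1] sum 26, len 4
add 6: shortest ending here [9, 9, 1, 6] sum 25, len 4
add 3: shortest ending here [9, 9, 1, 6, 3] sum 28, len 5
add 5: shortest ending here [9, 1, 6, 3, 5] sum 24, len 5
add 9: shortest ending here [6, 3, 5, 9] sum 23, len 4
add 1: shortest ending here [6, 3, 5, 9, 1] sum 24, len 5
add 6: shortest ending here [3, 5, 9, 1, 6] sum 24, len 5
Shortest qualifying length: 3.

3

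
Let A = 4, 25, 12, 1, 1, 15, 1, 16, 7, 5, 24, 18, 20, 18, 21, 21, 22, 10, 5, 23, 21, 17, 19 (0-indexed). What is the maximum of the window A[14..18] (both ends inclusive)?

Elements at indices 14..18: 21, 21, 22, 10, 5
max(21, 21, 22, 10, 5) = 22

22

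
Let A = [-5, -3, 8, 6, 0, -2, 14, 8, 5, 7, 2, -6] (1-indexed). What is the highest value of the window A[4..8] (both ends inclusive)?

Elements at indices 4..8: 6, 0, -2, 14, 8
max(6, 0, -2, 14, 8) = 14

14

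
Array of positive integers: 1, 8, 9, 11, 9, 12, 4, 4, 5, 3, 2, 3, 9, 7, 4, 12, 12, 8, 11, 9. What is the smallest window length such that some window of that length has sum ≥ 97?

add 1: running sum 1 < 97
add 8: running sum 9 < 97
add 9: running sum 18 < 97
add 11: running sum 29 < 97
add 9: running sum 38 < 97
add 12: running sum 50 < 97
add 4: running sum 54 < 97
add 4: running sum 58 < 97
add 5: running sum 63 < 97
add 3: running sum 66 < 97
add 2: running sum 68 < 97
add 3: running sum 71 < 97
add 9: running sum 80 < 97
add 7: running sum 87 < 97
add 4: running sum 91 < 97
add 12: shortest ending here [8, 9, 11, 9, 12, 4, 4, 5, 3, 2, 3, 9, 7, 4, 12] sum 102, len 15
add 12: shortest ending here [11, 9, 12, 4, 4, 5, 3, 2, 3, 9, 7, 4, 12, 12] sum 97, len 14
add 8: shortest ending here [11, 9, 12, 4, 4, 5, 3, 2, 3, 9, 7, 4, 12, 12, 8] sum 105, len 15
add 11: shortest ending here [9, 12, 4, 4, 5, 3, 2, 3, 9, 7, 4, 12, 12, 8, 11] sum 105, len 15
add 9: shortest ending here [12, 4, 4, 5, 3, 2, 3, 9, 7, 4, 12, 12, 8, 11, 9] sum 105, len 15
Shortest qualifying length: 14.

14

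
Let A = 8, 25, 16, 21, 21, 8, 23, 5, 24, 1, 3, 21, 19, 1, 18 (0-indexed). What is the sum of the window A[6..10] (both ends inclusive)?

56

Elements at indices 6..10: 23, 5, 24, 1, 3
sum(23, 5, 24, 1, 3) = 56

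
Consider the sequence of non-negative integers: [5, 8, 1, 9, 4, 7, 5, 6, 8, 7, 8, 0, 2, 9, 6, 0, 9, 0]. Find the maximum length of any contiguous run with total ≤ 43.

Extend to the right; shrink from the left whenever the sum exceeds 43:
→ 5: sum 5, len 1
→ 8: sum 13, len 2
→ 1: sum 14, len 3
→ 9: sum 23, len 4
→ 4: sum 27, len 5
→ 7: sum 34, len 6
→ 5: sum 39, len 7
→ 6 (dropped 5): sum 40, len 7
→ 8 (dropped 8): sum 40, len 7
→ 7 (dropped 1, 9): sum 37, len 6
→ 8 (dropped 4): sum 41, len 6
→ 0: sum 41, len 7
→ 2: sum 43, len 8
→ 9 (dropped 7, 5): sum 40, len 7
→ 6 (dropped 6): sum 40, len 7
→ 0: sum 40, len 8
→ 9 (dropped 8): sum 41, len 8
→ 0: sum 41, len 9
Longest length seen: 9.

9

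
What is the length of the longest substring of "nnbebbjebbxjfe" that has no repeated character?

add n: [n] len 1
add n (repeat n, move left end past it): [n] len 1
add b: [n, b] len 2
add e: [n, b, e] len 3
add b (repeat b, move left end past it): [e, b] len 2
add b (repeat b, move left end past it): [b] len 1
add j: [b, j] len 2
add e: [b, j, e] len 3
add b (repeat b, move left end past it): [j, e, b] len 3
add b (repeat b, move left end past it): [b] len 1
add x: [b, x] len 2
add j: [b, x, j] len 3
add f: [b, x, j, f] len 4
add e: [b, x, j, f, e] len 5
Longest all-distinct length: 5.

5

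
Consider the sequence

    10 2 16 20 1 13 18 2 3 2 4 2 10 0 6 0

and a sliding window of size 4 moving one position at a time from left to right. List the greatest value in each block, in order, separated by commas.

[10, 2, 16, 20] → max 20
[2, 16, 20, 1] → max 20
[16, 20, 1, 13] → max 20
[20, 1, 13, 18] → max 20
[1, 13, 18, 2] → max 18
[13, 18, 2, 3] → max 18
[18, 2, 3, 2] → max 18
[2, 3, 2, 4] → max 4
[3, 2, 4, 2] → max 4
[2, 4, 2, 10] → max 10
[4, 2, 10, 0] → max 10
[2, 10, 0, 6] → max 10
[10, 0, 6, 0] → max 10

20, 20, 20, 20, 18, 18, 18, 4, 4, 10, 10, 10, 10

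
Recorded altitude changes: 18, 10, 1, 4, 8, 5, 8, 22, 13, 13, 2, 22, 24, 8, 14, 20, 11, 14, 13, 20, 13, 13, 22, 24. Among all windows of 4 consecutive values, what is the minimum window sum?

(18, 10, 1, 4) → sum 33
(10, 1, 4, 8) → sum 23
(1, 4, 8, 5) → sum 18
(4, 8, 5, 8) → sum 25
(8, 5, 8, 22) → sum 43
(5, 8, 22, 13) → sum 48
(8, 22, 13, 13) → sum 56
(22, 13, 13, 2) → sum 50
(13, 13, 2, 22) → sum 50
(13, 2, 22, 24) → sum 61
(2, 22, 24, 8) → sum 56
(22, 24, 8, 14) → sum 68
(24, 8, 14, 20) → sum 66
(8, 14, 20, 11) → sum 53
(14, 20, 11, 14) → sum 59
(20, 11, 14, 13) → sum 58
(11, 14, 13, 20) → sum 58
(14, 13, 20, 13) → sum 60
(13, 20, 13, 13) → sum 59
(20, 13, 13, 22) → sum 68
(13, 13, 22, 24) → sum 72
Minimum of these is 18.

18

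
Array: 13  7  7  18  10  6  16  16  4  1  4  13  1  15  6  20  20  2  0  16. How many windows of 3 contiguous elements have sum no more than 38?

15

[13, 7, 7] → sum 27  ≤ 38 ✓
[7, 7, 18] → sum 32  ≤ 38 ✓
[7, 18, 10] → sum 35  ≤ 38 ✓
[18, 10, 6] → sum 34  ≤ 38 ✓
[10, 6, 16] → sum 32  ≤ 38 ✓
[6, 16, 16] → sum 38  ≤ 38 ✓
[16, 16, 4] → sum 36  ≤ 38 ✓
[16, 4, 1] → sum 21  ≤ 38 ✓
[4, 1, 4] → sum 9  ≤ 38 ✓
[1, 4, 13] → sum 18  ≤ 38 ✓
[4, 13, 1] → sum 18  ≤ 38 ✓
[13, 1, 15] → sum 29  ≤ 38 ✓
[1, 15, 6] → sum 22  ≤ 38 ✓
[15, 6, 20] → sum 41
[6, 20, 20] → sum 46
[20, 20, 2] → sum 42
[20, 2, 0] → sum 22  ≤ 38 ✓
[2, 0, 16] → sum 18  ≤ 38 ✓
15 windows satisfy the condition.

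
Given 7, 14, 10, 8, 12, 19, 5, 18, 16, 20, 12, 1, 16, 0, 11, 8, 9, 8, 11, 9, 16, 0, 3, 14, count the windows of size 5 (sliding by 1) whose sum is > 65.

4

7 14 10 8 12 → sum 51
14 10 8 12 19 → sum 63
10 8 12 19 5 → sum 54
8 12 19 5 18 → sum 62
12 19 5 18 16 → sum 70  > 65 ✓
19 5 18 16 20 → sum 78  > 65 ✓
5 18 16 20 12 → sum 71  > 65 ✓
18 16 20 12 1 → sum 67  > 65 ✓
16 20 12 1 16 → sum 65
20 12 1 16 0 → sum 49
12 1 16 0 11 → sum 40
1 16 0 11 8 → sum 36
16 0 11 8 9 → sum 44
0 11 8 9 8 → sum 36
11 8 9 8 11 → sum 47
8 9 8 11 9 → sum 45
9 8 11 9 16 → sum 53
8 11 9 16 0 → sum 44
11 9 16 0 3 → sum 39
9 16 0 3 14 → sum 42
4 windows satisfy the condition.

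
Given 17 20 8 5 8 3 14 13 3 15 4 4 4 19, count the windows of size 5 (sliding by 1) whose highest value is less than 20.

8

[17, 20, 8, 5, 8] → max 20
[20, 8, 5, 8, 3] → max 20
[8, 5, 8, 3, 14] → max 14  < 20 ✓
[5, 8, 3, 14, 13] → max 14  < 20 ✓
[8, 3, 14, 13, 3] → max 14  < 20 ✓
[3, 14, 13, 3, 15] → max 15  < 20 ✓
[14, 13, 3, 15, 4] → max 15  < 20 ✓
[13, 3, 15, 4, 4] → max 15  < 20 ✓
[3, 15, 4, 4, 4] → max 15  < 20 ✓
[15, 4, 4, 4, 19] → max 19  < 20 ✓
8 windows satisfy the condition.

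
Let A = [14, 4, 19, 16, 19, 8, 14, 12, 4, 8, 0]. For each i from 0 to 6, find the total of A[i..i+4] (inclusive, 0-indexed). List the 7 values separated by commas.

[14, 4, 19, 16, 19] → sum 72
[4, 19, 16, 19, 8] → sum 66
[19, 16, 19, 8, 14] → sum 76
[16, 19, 8, 14, 12] → sum 69
[19, 8, 14, 12, 4] → sum 57
[8, 14, 12, 4, 8] → sum 46
[14, 12, 4, 8, 0] → sum 38

72, 66, 76, 69, 57, 46, 38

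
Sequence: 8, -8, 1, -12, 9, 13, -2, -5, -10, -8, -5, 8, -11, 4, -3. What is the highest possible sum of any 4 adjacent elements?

Each size-4 window and its sum:
[8, -8, 1, -12] → sum -11
[-8, 1, -12, 9] → sum -10
[1, -12, 9, 13] → sum 11
[-12, 9, 13, -2] → sum 8
[9, 13, -2, -5] → sum 15
[13, -2, -5, -10] → sum -4
[-2, -5, -10, -8] → sum -25
[-5, -10, -8, -5] → sum -28
[-10, -8, -5, 8] → sum -15
[-8, -5, 8, -11] → sum -16
[-5, 8, -11, 4] → sum -4
[8, -11, 4, -3] → sum -2
Highest of these is 15.

15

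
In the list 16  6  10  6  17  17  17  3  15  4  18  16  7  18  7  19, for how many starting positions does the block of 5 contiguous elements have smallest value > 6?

(16, 6, 10, 6, 17) → min 6
(6, 10, 6, 17, 17) → min 6
(10, 6, 17, 17, 17) → min 6
(6, 17, 17, 17, 3) → min 3
(17, 17, 17, 3, 15) → min 3
(17, 17, 3, 15, 4) → min 3
(17, 3, 15, 4, 18) → min 3
(3, 15, 4, 18, 16) → min 3
(15, 4, 18, 16, 7) → min 4
(4, 18, 16, 7, 18) → min 4
(18, 16, 7, 18, 7) → min 7  > 6 ✓
(16, 7, 18, 7, 19) → min 7  > 6 ✓
2 windows satisfy the condition.

2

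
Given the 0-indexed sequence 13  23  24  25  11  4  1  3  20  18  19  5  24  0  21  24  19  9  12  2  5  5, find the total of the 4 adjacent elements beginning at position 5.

Elements at indices 5..8: 4, 1, 3, 20
sum(4, 1, 3, 20) = 28

28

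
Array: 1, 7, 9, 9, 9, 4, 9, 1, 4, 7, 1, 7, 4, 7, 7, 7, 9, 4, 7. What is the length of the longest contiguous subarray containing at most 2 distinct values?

5

Extend right; when distinct count exceeds 2, shrink from the left:
add 1: window [1] (1 distinct), len 1
add 7: window [1, 7] (2 distinct), len 2
add 9: window [7, 9] (2 distinct), len 2
add 9: window [7, 9, 9] (2 distinct), len 3
add 9: window [7, 9, 9, 9] (2 distinct), len 4
add 4: window [9, 9, 9, 4] (2 distinct), len 4
add 9: window [9, 9, 9, 4, 9] (2 distinct), len 5
add 1: window [9, 1] (2 distinct), len 2
add 4: window [1, 4] (2 distinct), len 2
add 7: window [4, 7] (2 distinct), len 2
add 1: window [7, 1] (2 distinct), len 2
add 7: window [7, 1, 7] (2 distinct), len 3
add 4: window [7, 4] (2 distinct), len 2
add 7: window [7, 4, 7] (2 distinct), len 3
add 7: window [7, 4, 7, 7] (2 distinct), len 4
add 7: window [7, 4, 7, 7, 7] (2 distinct), len 5
add 9: window [7, 7, 7, 9] (2 distinct), len 4
add 4: window [9, 4] (2 distinct), len 2
add 7: window [4, 7] (2 distinct), len 2
Longest length with ≤2 distinct: 5.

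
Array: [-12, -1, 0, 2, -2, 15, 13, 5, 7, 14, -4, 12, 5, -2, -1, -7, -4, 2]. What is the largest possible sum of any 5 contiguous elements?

-12 -1 0 2 -2 → sum -13
-1 0 2 -2 15 → sum 14
0 2 -2 15 13 → sum 28
2 -2 15 13 5 → sum 33
-2 15 13 5 7 → sum 38
15 13 5 7 14 → sum 54
13 5 7 14 -4 → sum 35
5 7 14 -4 12 → sum 34
7 14 -4 12 5 → sum 34
14 -4 12 5 -2 → sum 25
-4 12 5 -2 -1 → sum 10
12 5 -2 -1 -7 → sum 7
5 -2 -1 -7 -4 → sum -9
-2 -1 -7 -4 2 → sum -12
Largest of these is 54.

54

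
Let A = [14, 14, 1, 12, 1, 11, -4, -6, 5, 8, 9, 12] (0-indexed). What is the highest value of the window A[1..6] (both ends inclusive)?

14

Elements at indices 1..6: 14, 1, 12, 1, 11, -4
max(14, 1, 12, 1, 11, -4) = 14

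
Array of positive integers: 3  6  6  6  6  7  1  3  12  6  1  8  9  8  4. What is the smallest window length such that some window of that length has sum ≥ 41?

add 3: running sum 3 < 41
add 6: running sum 9 < 41
add 6: running sum 15 < 41
add 6: running sum 21 < 41
add 6: running sum 27 < 41
add 7: running sum 34 < 41
add 1: running sum 35 < 41
add 3: running sum 38 < 41
add 12: shortest ending here [6, 6, 6, 7, 1, 3, 12] sum 41, len 7
add 6: shortest ending here [6, 6, 7, 1, 3, 12, 6] sum 41, len 7
add 1: shortest ending here [6, 6, 7, 1, 3, 12, 6, 1] sum 42, len 8
add 8: shortest ending here [6, 7, 1, 3, 12, 6, 1, 8] sum 44, len 8
add 9: shortest ending here [7, 1, 3, 12, 6, 1, 8, 9] sum 47, len 8
add 8: shortest ending here [12, 6, 1, 8, 9, 8] sum 44, len 6
add 4: shortest ending here [12, 6, 1, 8, 9, 8, 4] sum 48, len 7
Shortest qualifying length: 6.

6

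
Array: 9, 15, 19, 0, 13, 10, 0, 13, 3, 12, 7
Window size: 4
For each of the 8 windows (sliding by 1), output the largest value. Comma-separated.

[9, 15, 19, 0] → max 19
[15, 19, 0, 13] → max 19
[19, 0, 13, 10] → max 19
[0, 13, 10, 0] → max 13
[13, 10, 0, 13] → max 13
[10, 0, 13, 3] → max 13
[0, 13, 3, 12] → max 13
[13, 3, 12, 7] → max 13

19, 19, 19, 13, 13, 13, 13, 13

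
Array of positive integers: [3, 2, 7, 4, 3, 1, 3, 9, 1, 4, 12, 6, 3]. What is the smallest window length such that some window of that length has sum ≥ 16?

add 3: running sum 3 < 16
add 2: running sum 5 < 16
add 7: running sum 12 < 16
add 4: shortest ending here [3, 2, 7, 4] sum 16, len 4
add 3: shortest ending here [2, 7, 4, 3] sum 16, len 4
add 1: shortest ending here [2, 7, 4, 3, 1] sum 17, len 5
add 3: shortest ending here [7, 4, 3, 1, 3] sum 18, len 5
add 9: shortest ending here [3, 1, 3, 9] sum 16, len 4
add 1: shortest ending here [3, 1, 3, 9, 1] sum 17, len 5
add 4: shortest ending here [3, 9, 1, 4] sum 17, len 4
add 12: shortest ending here [4, 12] sum 16, len 2
add 6: shortest ending here [12, 6] sum 18, len 2
add 3: shortest ending here [12, 6, 3] sum 21, len 3
Shortest qualifying length: 2.

2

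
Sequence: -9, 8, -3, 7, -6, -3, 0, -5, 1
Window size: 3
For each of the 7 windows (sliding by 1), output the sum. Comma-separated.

-4, 12, -2, -2, -9, -8, -4

-9 8 -3 → sum -4
8 -3 7 → sum 12
-3 7 -6 → sum -2
7 -6 -3 → sum -2
-6 -3 0 → sum -9
-3 0 -5 → sum -8
0 -5 1 → sum -4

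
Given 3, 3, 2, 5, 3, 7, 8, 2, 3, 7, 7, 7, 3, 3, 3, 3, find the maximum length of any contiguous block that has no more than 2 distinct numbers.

8

Extend right; when distinct count exceeds 2, shrink from the left:
add 3: window [3] (1 distinct), len 1
add 3: window [3, 3] (1 distinct), len 2
add 2: window [3, 3, 2] (2 distinct), len 3
add 5: window [2, 5] (2 distinct), len 2
add 3: window [5, 3] (2 distinct), len 2
add 7: window [3, 7] (2 distinct), len 2
add 8: window [7, 8] (2 distinct), len 2
add 2: window [8, 2] (2 distinct), len 2
add 3: window [2, 3] (2 distinct), len 2
add 7: window [3, 7] (2 distinct), len 2
add 7: window [3, 7, 7] (2 distinct), len 3
add 7: window [3, 7, 7, 7] (2 distinct), len 4
add 3: window [3, 7, 7, 7, 3] (2 distinct), len 5
add 3: window [3, 7, 7, 7, 3, 3] (2 distinct), len 6
add 3: window [3, 7, 7, 7, 3, 3, 3] (2 distinct), len 7
add 3: window [3, 7, 7, 7, 3, 3, 3, 3] (2 distinct), len 8
Longest length with ≤2 distinct: 8.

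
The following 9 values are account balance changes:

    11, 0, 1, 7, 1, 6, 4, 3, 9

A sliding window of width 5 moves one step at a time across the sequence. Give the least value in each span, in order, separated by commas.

0, 0, 1, 1, 1

(11, 0, 1, 7, 1) → min 0
(0, 1, 7, 1, 6) → min 0
(1, 7, 1, 6, 4) → min 1
(7, 1, 6, 4, 3) → min 1
(1, 6, 4, 3, 9) → min 1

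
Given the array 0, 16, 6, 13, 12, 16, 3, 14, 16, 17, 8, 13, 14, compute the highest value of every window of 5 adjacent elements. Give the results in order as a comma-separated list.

0 16 6 13 12 → max 16
16 6 13 12 16 → max 16
6 13 12 16 3 → max 16
13 12 16 3 14 → max 16
12 16 3 14 16 → max 16
16 3 14 16 17 → max 17
3 14 16 17 8 → max 17
14 16 17 8 13 → max 17
16 17 8 13 14 → max 17

16, 16, 16, 16, 16, 17, 17, 17, 17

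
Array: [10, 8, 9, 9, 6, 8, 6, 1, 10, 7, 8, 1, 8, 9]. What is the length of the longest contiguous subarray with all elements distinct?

5

[10] len 1
[10, 8] len 2
[10, 8, 9] len 3
[9] len 1
[9, 6] len 2
[9, 6, 8] len 3
[8, 6] len 2
[8, 6, 1] len 3
[8, 6, 1, 10] len 4
[8, 6, 1, 10, 7] len 5
[6, 1, 10, 7, 8] len 5
[10, 7, 8, 1] len 4
[1, 8] len 2
[1, 8, 9] len 3
Longest all-distinct length: 5.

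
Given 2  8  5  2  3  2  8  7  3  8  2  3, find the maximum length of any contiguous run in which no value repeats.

add 2: [2] len 1
add 8: [2, 8] len 2
add 5: [2, 8, 5] len 3
add 2 (repeat 2, move left end past it): [8, 5, 2] len 3
add 3: [8, 5, 2, 3] len 4
add 2 (repeat 2, move left end past it): [3, 2] len 2
add 8: [3, 2, 8] len 3
add 7: [3, 2, 8, 7] len 4
add 3 (repeat 3, move left end past it): [2, 8, 7, 3] len 4
add 8 (repeat 8, move left end past it): [7, 3, 8] len 3
add 2: [7, 3, 8, 2] len 4
add 3 (repeat 3, move left end past it): [8, 2, 3] len 3
Longest all-distinct length: 4.

4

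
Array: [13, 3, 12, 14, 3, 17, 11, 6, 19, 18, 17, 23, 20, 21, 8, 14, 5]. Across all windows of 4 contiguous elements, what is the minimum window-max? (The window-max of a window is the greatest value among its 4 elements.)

Window maxs for each of the 14 positions:
[13, 3, 12, 14] → max 14
[3, 12, 14, 3] → max 14
[12, 14, 3, 17] → max 17
[14, 3, 17, 11] → max 17
[3, 17, 11, 6] → max 17
[17, 11, 6, 19] → max 19
[11, 6, 19, 18] → max 19
[6, 19, 18, 17] → max 19
[19, 18, 17, 23] → max 23
[18, 17, 23, 20] → max 23
[17, 23, 20, 21] → max 23
[23, 20, 21, 8] → max 23
[20, 21, 8, 14] → max 21
[21, 8, 14, 5] → max 21
Minimum of these is 14.

14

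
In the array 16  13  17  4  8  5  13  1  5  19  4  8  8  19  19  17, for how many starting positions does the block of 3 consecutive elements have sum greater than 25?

9

(16, 13, 17) → sum 46  > 25 ✓
(13, 17, 4) → sum 34  > 25 ✓
(17, 4, 8) → sum 29  > 25 ✓
(4, 8, 5) → sum 17
(8, 5, 13) → sum 26  > 25 ✓
(5, 13, 1) → sum 19
(13, 1, 5) → sum 19
(1, 5, 19) → sum 25
(5, 19, 4) → sum 28  > 25 ✓
(19, 4, 8) → sum 31  > 25 ✓
(4, 8, 8) → sum 20
(8, 8, 19) → sum 35  > 25 ✓
(8, 19, 19) → sum 46  > 25 ✓
(19, 19, 17) → sum 55  > 25 ✓
9 windows satisfy the condition.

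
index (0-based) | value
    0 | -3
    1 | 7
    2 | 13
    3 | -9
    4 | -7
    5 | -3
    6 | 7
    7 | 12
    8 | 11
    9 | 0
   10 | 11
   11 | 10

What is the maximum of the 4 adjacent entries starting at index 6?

Elements at indices 6..9: 7, 12, 11, 0
max(7, 12, 11, 0) = 12

12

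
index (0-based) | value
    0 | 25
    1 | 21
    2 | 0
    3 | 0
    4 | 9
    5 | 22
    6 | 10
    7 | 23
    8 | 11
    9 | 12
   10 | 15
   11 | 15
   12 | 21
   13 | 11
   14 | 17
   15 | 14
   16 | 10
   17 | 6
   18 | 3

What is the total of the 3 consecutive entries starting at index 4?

41

Elements at indices 4..6: 9, 22, 10
sum(9, 22, 10) = 41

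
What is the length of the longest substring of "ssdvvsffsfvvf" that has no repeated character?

[s] len 1
[s] len 1
[s, d] len 2
[s, d, v] len 3
[v] len 1
[v, s] len 2
[v, s, f] len 3
[f] len 1
[f, s] len 2
[s, f] len 2
[s, f, v] len 3
[v] len 1
[v, f] len 2
Longest all-distinct length: 3.

3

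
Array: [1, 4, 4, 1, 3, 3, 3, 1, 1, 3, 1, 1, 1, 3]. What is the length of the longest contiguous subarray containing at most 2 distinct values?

11

[1] 1 distinct, len 1
[1, 4] 2 distinct, len 2
[1, 4, 4] 2 distinct, len 3
[1, 4, 4, 1] 2 distinct, len 4
[1, 3] 2 distinct, len 2
[1, 3, 3] 2 distinct, len 3
[1, 3, 3, 3] 2 distinct, len 4
[1, 3, 3, 3, 1] 2 distinct, len 5
[1, 3, 3, 3, 1, 1] 2 distinct, len 6
[1, 3, 3, 3, 1, 1, 3] 2 distinct, len 7
[1, 3, 3, 3, 1, 1, 3, 1] 2 distinct, len 8
[1, 3, 3, 3, 1, 1, 3, 1, 1] 2 distinct, len 9
[1, 3, 3, 3, 1, 1, 3, 1, 1, 1] 2 distinct, len 10
[1, 3, 3, 3, 1, 1, 3, 1, 1, 1, 3] 2 distinct, len 11
Longest length with ≤2 distinct: 11.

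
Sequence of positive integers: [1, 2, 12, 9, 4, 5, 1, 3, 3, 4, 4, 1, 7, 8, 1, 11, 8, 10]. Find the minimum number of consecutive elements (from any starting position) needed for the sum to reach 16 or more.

2

add 1: running sum 1 < 16
add 2: running sum 3 < 16
add 12: running sum 15 < 16
add 9: shortest ending here [12, 9] sum 21, len 2
add 4: shortest ending here [12, 9, 4] sum 25, len 3
add 5: shortest ending here [9, 4, 5] sum 18, len 3
add 1: shortest ending here [9, 4, 5, 1] sum 19, len 4
add 3: shortest ending here [9, 4, 5, 1, 3] sum 22, len 5
add 3: shortest ending here [4, 5, 1, 3, 3] sum 16, len 5
add 4: shortest ending here [5, 1, 3, 3, 4] sum 16, len 5
add 4: shortest ending here [5, 1, 3, 3, 4, 4] sum 20, len 6
add 1: shortest ending here [1, 3, 3, 4, 4, 1] sum 16, len 6
add 7: shortest ending here [4, 4, 1, 7] sum 16, len 4
add 8: shortest ending here [1, 7, 8] sum 16, len 3
add 1: shortest ending here [7, 8, 1] sum 16, len 3
add 11: shortest ending here [8, 1, 11] sum 20, len 3
add 8: shortest ending here [11, 8] sum 19, len 2
add 10: shortest ending here [8, 10] sum 18, len 2
Shortest qualifying length: 2.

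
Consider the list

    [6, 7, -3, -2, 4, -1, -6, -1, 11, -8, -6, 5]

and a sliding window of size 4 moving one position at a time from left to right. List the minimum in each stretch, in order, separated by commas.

-3, -3, -3, -6, -6, -6, -8, -8, -8

(6, 7, -3, -2) → min -3
(7, -3, -2, 4) → min -3
(-3, -2, 4, -1) → min -3
(-2, 4, -1, -6) → min -6
(4, -1, -6, -1) → min -6
(-1, -6, -1, 11) → min -6
(-6, -1, 11, -8) → min -8
(-1, 11, -8, -6) → min -8
(11, -8, -6, 5) → min -8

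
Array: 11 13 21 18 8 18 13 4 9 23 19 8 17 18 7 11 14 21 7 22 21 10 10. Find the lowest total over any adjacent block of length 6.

11 13 21 18 8 18 → sum 89
13 21 18 8 18 13 → sum 91
21 18 8 18 13 4 → sum 82
18 8 18 13 4 9 → sum 70
8 18 13 4 9 23 → sum 75
18 13 4 9 23 19 → sum 86
13 4 9 23 19 8 → sum 76
4 9 23 19 8 17 → sum 80
9 23 19 8 17 18 → sum 94
23 19 8 17 18 7 → sum 92
19 8 17 18 7 11 → sum 80
8 17 18 7 11 14 → sum 75
17 18 7 11 14 21 → sum 88
18 7 11 14 21 7 → sum 78
7 11 14 21 7 22 → sum 82
11 14 21 7 22 21 → sum 96
14 21 7 22 21 10 → sum 95
21 7 22 21 10 10 → sum 91
Lowest of these is 70.

70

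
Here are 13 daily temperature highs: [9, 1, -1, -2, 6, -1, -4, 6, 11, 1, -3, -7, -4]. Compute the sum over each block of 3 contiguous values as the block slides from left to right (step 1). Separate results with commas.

9, -2, 3, 3, 1, 1, 13, 18, 9, -9, -14

9 1 -1 → sum 9
1 -1 -2 → sum -2
-1 -2 6 → sum 3
-2 6 -1 → sum 3
6 -1 -4 → sum 1
-1 -4 6 → sum 1
-4 6 11 → sum 13
6 11 1 → sum 18
11 1 -3 → sum 9
1 -3 -7 → sum -9
-3 -7 -4 → sum -14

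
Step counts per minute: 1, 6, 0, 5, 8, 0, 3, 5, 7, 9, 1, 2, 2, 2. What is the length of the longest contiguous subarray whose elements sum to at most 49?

13

→ 1: sum 1, len 1
→ 6: sum 7, len 2
→ 0: sum 7, len 3
→ 5: sum 12, len 4
→ 8: sum 20, len 5
→ 0: sum 20, len 6
→ 3: sum 23, len 7
→ 5: sum 28, len 8
→ 7: sum 35, len 9
→ 9: sum 44, len 10
→ 1: sum 45, len 11
→ 2: sum 47, len 12
→ 2: sum 49, len 13
→ 2 (dropped 1, 6): sum 44, len 12
Longest length seen: 13.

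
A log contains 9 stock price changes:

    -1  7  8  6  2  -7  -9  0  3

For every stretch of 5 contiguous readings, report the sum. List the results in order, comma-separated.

22, 16, 0, -8, -11

(-1, 7, 8, 6, 2) → sum 22
(7, 8, 6, 2, -7) → sum 16
(8, 6, 2, -7, -9) → sum 0
(6, 2, -7, -9, 0) → sum -8
(2, -7, -9, 0, 3) → sum -11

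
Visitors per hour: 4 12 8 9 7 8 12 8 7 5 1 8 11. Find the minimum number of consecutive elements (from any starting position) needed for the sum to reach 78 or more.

add 4: running sum 4 < 78
add 12: running sum 16 < 78
add 8: running sum 24 < 78
add 9: running sum 33 < 78
add 7: running sum 40 < 78
add 8: running sum 48 < 78
add 12: running sum 60 < 78
add 8: running sum 68 < 78
add 7: running sum 75 < 78
add 5: shortest ending here [4, 12, 8, 9, 7, 8, 12, 8, 7, 5] sum 80, len 10
add 1: shortest ending here [4, 12, 8, 9, 7, 8, 12, 8, 7, 5, 1] sum 81, len 11
add 8: shortest ending here [12, 8, 9, 7, 8, 12, 8, 7, 5, 1, 8] sum 85, len 11
add 11: shortest ending here [8, 9, 7, 8, 12, 8, 7, 5, 1, 8, 11] sum 84, len 11
Shortest qualifying length: 10.

10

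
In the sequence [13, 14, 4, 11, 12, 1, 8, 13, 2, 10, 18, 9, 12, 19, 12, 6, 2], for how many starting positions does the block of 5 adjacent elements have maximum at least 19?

4

13 14 4 11 12 → max 14
14 4 11 12 1 → max 14
4 11 12 1 8 → max 12
11 12 1 8 13 → max 13
12 1 8 13 2 → max 13
1 8 13 2 10 → max 13
8 13 2 10 18 → max 18
13 2 10 18 9 → max 18
2 10 18 9 12 → max 18
10 18 9 12 19 → max 19  ≥ 19 ✓
18 9 12 19 12 → max 19  ≥ 19 ✓
9 12 19 12 6 → max 19  ≥ 19 ✓
12 19 12 6 2 → max 19  ≥ 19 ✓
4 windows satisfy the condition.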